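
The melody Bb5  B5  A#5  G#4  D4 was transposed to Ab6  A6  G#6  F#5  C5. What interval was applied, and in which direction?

up a minor seventh

Take the first pair: Bb5 → Ab6. B to A spans 7 letter names, so the interval is some kind of seventh.
Bb5 to Ab6 is 10 semitones, which makes it a minor seventh; the second version is higher, so the direction is up.
Checking another pair — D4 → C5 — gives the same interval.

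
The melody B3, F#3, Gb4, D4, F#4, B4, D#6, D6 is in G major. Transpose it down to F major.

From G down to F is a major second; apply that to each pitch.
B3 gives A3
F#3 gives E3
Gb4 gives Fb4
D4 gives C4
F#4 gives E4
B4 gives A4
D#6 gives C#6
D6 gives C6

A3 E3 Fb4 C4 E4 A4 C#6 C6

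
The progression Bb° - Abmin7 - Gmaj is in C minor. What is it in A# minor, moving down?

G#° F#min7 E#maj

C minor down to A# minor is a diminished third; each chord root moves by that interval while the quality stays the same.
Bb°: root Bb down a diminished third → G#, giving G#°.
Abmin7: root Ab down a diminished third → F#, giving F#min7.
Gmaj: root G down a diminished third → E#, giving E#maj.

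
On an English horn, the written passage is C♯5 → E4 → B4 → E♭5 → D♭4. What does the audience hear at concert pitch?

F#4 A3 E4 Ab4 Gb3

Written C4 on the English horn sounds as F3, a perfect fifth lower; apply that shift to every note.
C#5 gives F#4
E4 gives A3
B4 gives E4
Eb5 gives Ab4
Db4 gives Gb3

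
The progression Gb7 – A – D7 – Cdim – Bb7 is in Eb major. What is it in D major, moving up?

Eb major up to D major is a major seventh; each chord root moves by that interval while the quality stays the same.
Gb7: root Gb up a major seventh → F, giving F7.
A: root A up a major seventh → G#, giving G#.
D7: root D up a major seventh → C#, giving C#7.
Cdim: root C up a major seventh → B, giving Bdim.
Bb7: root Bb up a major seventh → A, giving A7.

F7 G# C#7 Bdim A7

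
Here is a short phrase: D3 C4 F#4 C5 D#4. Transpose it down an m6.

F#2 E3 A#3 E4 F##3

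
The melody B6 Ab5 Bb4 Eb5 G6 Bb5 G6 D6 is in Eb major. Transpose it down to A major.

From Eb down to A is a diminished fifth; apply that to each pitch.
B6 becomes E#6
Ab5 becomes D5
Bb4 becomes E4
Eb5 becomes A4
G6 becomes C#6
Bb5 becomes E5
G6 becomes C#6
D6 becomes G#5

E#6 D5 E4 A4 C#6 E5 C#6 G#5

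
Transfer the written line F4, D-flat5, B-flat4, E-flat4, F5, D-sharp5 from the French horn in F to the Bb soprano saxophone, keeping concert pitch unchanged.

First find concert pitch: the French horn in F sounds a perfect fifth below written, so F4 D-flat5 B-flat4 E-flat4 F5 D-sharp5 sounds Bb3 Gb4 Eb4 Ab3 Bb4 G#4.
Then write for Bb soprano saxophone: it sounds a major second below written, so the part must be a major second above concert.
Bb3 → C4
Gb4 → Ab4
Eb4 → F4
Ab3 → Bb3
Bb4 → C5
G#4 → A#4

C4 Ab4 F4 Bb3 C5 A#4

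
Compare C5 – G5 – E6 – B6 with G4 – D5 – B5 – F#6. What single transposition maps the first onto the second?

down a perfect fourth

From C5 to G4 is 4 letter names — a fourth of some quality.
G4 to C5 is 5 semitones, which makes it a perfect fourth; the second version is lower, so the direction is down.
Checking another pair — B6 → F#6 — gives the same interval.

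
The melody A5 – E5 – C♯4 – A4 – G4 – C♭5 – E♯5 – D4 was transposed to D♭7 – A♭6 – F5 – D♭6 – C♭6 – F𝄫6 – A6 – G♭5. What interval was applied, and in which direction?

up a diminished eleventh

From A5 to Db7 is 11 letter names — an eleventh of some quality.
A5 to Db7 is 16 semitones, which makes it a diminished eleventh; the second version is higher, so the direction is up.
Checking another pair — D4 → Gb5 — gives the same interval.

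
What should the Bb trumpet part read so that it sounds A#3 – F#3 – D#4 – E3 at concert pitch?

B#3 G#3 E#4 F#3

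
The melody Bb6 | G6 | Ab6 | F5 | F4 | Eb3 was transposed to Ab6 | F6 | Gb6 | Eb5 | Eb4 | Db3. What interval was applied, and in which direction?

Take the first pair: Bb6 → Ab6. B to A spans 2 letter names, so the interval is some kind of second.
Ab6 to Bb6 is 2 semitones, which makes it a major second; the second version is lower, so the direction is down.
Checking another pair — Eb3 → Db3 — gives the same interval.

down a major second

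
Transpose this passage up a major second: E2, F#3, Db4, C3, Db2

F#2 G#3 Eb4 D3 Eb2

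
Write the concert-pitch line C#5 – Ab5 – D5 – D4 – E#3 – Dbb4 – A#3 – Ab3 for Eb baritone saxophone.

A#6 F7 B6 B5 C##5 Bbb5 F##5 F5

The Eb baritone saxophone sounds a major thirteenth below written, so the written part must be a major thirteenth above concert — transpose each note up.
C#5 gives A#6
Ab5 gives F7
D5 gives B6
D4 gives B5
E#3 gives C##5
Dbb4 gives Bbb5
A#3 gives F##5
Ab3 gives F5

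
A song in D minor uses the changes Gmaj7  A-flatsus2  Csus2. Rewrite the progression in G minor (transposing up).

D minor up to G minor is a perfect fourth; each chord root moves by that interval while the quality stays the same.
Gmaj7: root G up a perfect fourth → C, giving Cmaj7.
A-flatsus2: root A-flat up a perfect fourth → Db, giving Dbsus2.
Csus2: root C up a perfect fourth → F, giving Fsus2.

Cmaj7 Dbsus2 Fsus2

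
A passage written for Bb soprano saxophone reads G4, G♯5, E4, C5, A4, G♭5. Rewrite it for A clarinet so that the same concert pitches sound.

First find concert pitch: the Bb soprano saxophone sounds a major second below written, so G4 G♯5 E4 C5 A4 G♭5 sounds F4 F#5 D4 Bb4 G4 Fb5.
Then write for A clarinet: it sounds a minor third below written, so the part must be a minor third above concert.
F4 → Ab4
F#5 → A5
D4 → F4
Bb4 → Db5
G4 → Bb4
Fb5 → Abb5

Ab4 A5 F4 Db5 Bb4 Abb5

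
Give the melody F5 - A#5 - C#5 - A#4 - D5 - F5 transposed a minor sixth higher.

F5: a sixth up reaches D, and 8 semitones makes it Db6.
A#5: a sixth up reaches F, and 8 semitones makes it F#6.
C#5: a sixth up reaches A, and 8 semitones makes it A5.
A#4: a sixth up reaches F, and 8 semitones makes it F#5.
D5 up a minor sixth is Bb5.
F5: a sixth up reaches D, and 8 semitones makes it Db6.

Db6 F#6 A5 F#5 Bb5 Db6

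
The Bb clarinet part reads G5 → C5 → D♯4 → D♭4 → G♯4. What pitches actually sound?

F5 Bb4 C#4 Cb4 F#4

Written C4 on the Bb clarinet sounds as Bb3, a major second lower; apply that shift to every note.
G5 -> F5
C5 -> Bb4
D#4 -> C#4
Db4 -> Cb4
G#4 -> F#4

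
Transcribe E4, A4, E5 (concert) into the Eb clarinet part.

C#4 F#4 C#5

The Eb clarinet sounds a minor third above written, so the written part must be a minor third below concert — transpose each note down.
E4 gives C#4
A4 gives F#4
E5 gives C#5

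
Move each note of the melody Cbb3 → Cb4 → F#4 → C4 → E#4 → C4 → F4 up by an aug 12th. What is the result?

Gb4 G5 C##6 G#5 B##5 G#5 C#6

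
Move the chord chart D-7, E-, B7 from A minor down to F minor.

Bb-7 C- G7

A minor down to F minor is a major third; each chord root moves by that interval while the quality stays the same.
D-7: root D down a major third → Bb, giving Bb-7.
E-: root E down a major third → C, giving C-.
B7: root B down a major third → G, giving G7.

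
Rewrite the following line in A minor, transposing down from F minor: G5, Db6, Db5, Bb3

B4 F5 F4 D3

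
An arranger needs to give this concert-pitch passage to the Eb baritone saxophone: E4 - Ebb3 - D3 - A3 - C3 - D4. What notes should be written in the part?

Written C4 sounds as Eb2 on the Eb baritone saxophone, so concert pitches are written a major thirteenth up.
E4 gives C#6
Ebb3 gives Cb5
D3 gives B4
A3 gives F#5
C3 gives A4
D4 gives B5

C#6 Cb5 B4 F#5 A4 B5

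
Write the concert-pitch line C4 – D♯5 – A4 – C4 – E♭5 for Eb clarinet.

Written C4 sounds as Eb4 on the Eb clarinet, so concert pitches are written a minor third down.
C4 -> A3
D#5 -> B#4
A4 -> F#4
C4 -> A3
Eb5 -> C5

A3 B#4 F#4 A3 C5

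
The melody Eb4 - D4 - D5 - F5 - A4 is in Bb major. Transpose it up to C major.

Bb major to C major up is a major second, so every note moves up by that interval.
Eb4 -> F4
D4 -> E4
D5 -> E5
F5 -> G5
A4 -> B4

F4 E4 E5 G5 B4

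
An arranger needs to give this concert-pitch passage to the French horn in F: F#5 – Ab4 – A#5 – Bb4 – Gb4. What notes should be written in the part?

C#6 Eb5 E#6 F5 Db5

The French horn in F sounds a perfect fifth below written, so the written part must be a perfect fifth above concert — transpose each note up.
F#5 → C#6
Ab4 → Eb5
A#5 → E#6
Bb4 → F5
Gb4 → Db5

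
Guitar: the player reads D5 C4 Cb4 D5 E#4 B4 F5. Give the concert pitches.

Written C4 on the guitar sounds as C3, a perfect octave lower; apply that shift to every note.
D5 gives D4
C4 gives C3
Cb4 gives Cb3
D5 gives D4
E#4 gives E#3
B4 gives B3
F5 gives F4

D4 C3 Cb3 D4 E#3 B3 F4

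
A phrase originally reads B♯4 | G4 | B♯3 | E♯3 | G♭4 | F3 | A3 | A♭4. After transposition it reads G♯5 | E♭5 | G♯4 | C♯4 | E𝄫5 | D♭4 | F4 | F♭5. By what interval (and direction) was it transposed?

up a minor sixth

Take the first pair: B#4 → G#5. B to G spans 6 letter names, so the interval is some kind of sixth.
B#4 to G#5 is 8 semitones, which makes it a minor sixth; the second version is higher, so the direction is up.
Checking another pair — Ab4 → Fb5 — gives the same interval.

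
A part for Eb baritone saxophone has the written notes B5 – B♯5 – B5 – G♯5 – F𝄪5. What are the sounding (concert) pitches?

D4 D#4 D4 B3 A#3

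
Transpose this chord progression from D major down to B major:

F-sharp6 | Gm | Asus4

D major down to B major is a minor third; each chord root moves by that interval while the quality stays the same.
F-sharp6: root F-sharp down a minor third → D#, giving D#6.
Gm: root G down a minor third → E, giving Em.
Asus4: root A down a minor third → F#, giving F#sus4.

D#6 Em F#sus4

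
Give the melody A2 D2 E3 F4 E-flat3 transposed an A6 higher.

A2: a sixth up reaches F, and 10 semitones makes it F##3.
D2: a sixth up reaches B, and 10 semitones makes it B#2.
E3 up an augmented sixth is C##4.
F4: a sixth up reaches D, and 10 semitones makes it D#5.
An augmented sixth up from Eb3 gives C#4.

F##3 B#2 C##4 D#5 C#4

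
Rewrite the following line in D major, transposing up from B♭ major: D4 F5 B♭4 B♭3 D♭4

F#4 A5 D5 D4 F4

From B♭ up to D is a major third; apply that to each pitch.
D4 gives F#4
F5 gives A5
Bb4 gives D5
Bb3 gives D4
Db4 gives F4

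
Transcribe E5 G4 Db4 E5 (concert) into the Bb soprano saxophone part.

F#5 A4 Eb4 F#5

Written C4 sounds as Bb3 on the Bb soprano saxophone, so concert pitches are written a major second up.
E5 becomes F#5
G4 becomes A4
Db4 becomes Eb4
E5 becomes F#5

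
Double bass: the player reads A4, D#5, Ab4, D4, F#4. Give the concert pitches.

Written C4 on the double bass sounds as C3, a perfect octave lower; apply that shift to every note.
A4 → A3
D#5 → D#4
Ab4 → Ab3
D4 → D3
F#4 → F#3

A3 D#4 Ab3 D3 F#3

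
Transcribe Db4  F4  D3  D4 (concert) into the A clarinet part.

The A clarinet sounds a minor third below written, so the written part must be a minor third above concert — transpose each note up.
Db4 to Fb4
F4 to Ab4
D3 to F3
D4 to F4

Fb4 Ab4 F3 F4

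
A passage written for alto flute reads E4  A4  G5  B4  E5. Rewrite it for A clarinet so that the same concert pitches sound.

D4 G4 F5 A4 D5

First find concert pitch: the alto flute sounds a perfect fourth below written, so E4 A4 G5 B4 E5 sounds B3 E4 D5 F#4 B4.
Then write for A clarinet: it sounds a minor third below written, so the part must be a minor third above concert.
B3 → D4
E4 → G4
D5 → F5
F#4 → A4
B4 → D5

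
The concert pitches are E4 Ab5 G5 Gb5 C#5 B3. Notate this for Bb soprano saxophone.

F#4 Bb5 A5 Ab5 D#5 C#4

The Bb soprano saxophone sounds a major second below written, so the written part must be a major second above concert — transpose each note up.
E4 → F#4
Ab5 → Bb5
G5 → A5
Gb5 → Ab5
C#5 → D#5
B3 → C#4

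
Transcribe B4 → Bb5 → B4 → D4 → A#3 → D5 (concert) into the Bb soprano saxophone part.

C#5 C6 C#5 E4 B#3 E5

Written C4 sounds as Bb3 on the Bb soprano saxophone, so concert pitches are written a major second up.
B4 becomes C#5
Bb5 becomes C6
B4 becomes C#5
D4 becomes E4
A#3 becomes B#3
D5 becomes E5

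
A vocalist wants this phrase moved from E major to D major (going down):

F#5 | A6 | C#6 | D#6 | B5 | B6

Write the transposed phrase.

From E down to D is a major second; apply that to each pitch.
F#5 → E5
A6 → G6
C#6 → B5
D#6 → C#6
B5 → A5
B6 → A6

E5 G6 B5 C#6 A5 A6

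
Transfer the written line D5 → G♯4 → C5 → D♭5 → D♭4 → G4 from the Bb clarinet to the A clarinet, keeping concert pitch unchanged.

First find concert pitch: the Bb clarinet sounds a major second below written, so D5 G♯4 C5 D♭5 D♭4 G4 sounds C5 F#4 Bb4 Cb5 Cb4 F4.
Then write for A clarinet: it sounds a minor third below written, so the part must be a minor third above concert.
C5 → Eb5
F#4 → A4
Bb4 → Db5
Cb5 → Ebb5
Cb4 → Ebb4
F4 → Ab4

Eb5 A4 Db5 Ebb5 Ebb4 Ab4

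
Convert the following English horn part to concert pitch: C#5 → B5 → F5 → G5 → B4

F#4 E5 Bb4 C5 E4

Written C4 on the English horn sounds as F3, a perfect fifth lower; apply that shift to every note.
C#5 -> F#4
B5 -> E5
F5 -> Bb4
G5 -> C5
B4 -> E4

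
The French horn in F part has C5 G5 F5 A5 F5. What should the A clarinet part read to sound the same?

Ab4 Eb5 Db5 F5 Db5

First find concert pitch: the French horn in F sounds a perfect fifth below written, so C5 G5 F5 A5 F5 sounds F4 C5 Bb4 D5 Bb4.
Then write for A clarinet: it sounds a minor third below written, so the part must be a minor third above concert.
F4 → Ab4
C5 → Eb5
Bb4 → Db5
D5 → F5
Bb4 → Db5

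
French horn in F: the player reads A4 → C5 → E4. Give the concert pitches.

The French horn in F sounds a perfect fifth below written, so transpose each written note down a perfect fifth.
A4 becomes D4
C5 becomes F4
E4 becomes A3

D4 F4 A3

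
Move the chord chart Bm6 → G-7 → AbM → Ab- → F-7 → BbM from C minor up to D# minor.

C##m6 A#-7 BM B- G#-7 C#M

C minor up to D# minor is an augmented second; each chord root moves by that interval while the quality stays the same.
Bm6: root B up an augmented second → C##, giving C##m6.
G-7: root G up an augmented second → A#, giving A#-7.
AbM: root Ab up an augmented second → B, giving BM.
Ab-: root Ab up an augmented second → B, giving B-.
F-7: root F up an augmented second → G#, giving G#-7.
BbM: root Bb up an augmented second → C#, giving C#M.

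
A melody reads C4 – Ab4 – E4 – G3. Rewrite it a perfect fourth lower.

C4: a fourth down reaches G, and 5 semitones makes it G3.
A perfect fourth down from Ab4 gives Eb4.
E4 down a perfect fourth is B3.
G3 down a perfect fourth is D3.

G3 Eb4 B3 D3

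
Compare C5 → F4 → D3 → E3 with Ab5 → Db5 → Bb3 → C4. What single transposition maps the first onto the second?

Take the first pair: C5 → Ab5. C to A spans 6 letter names, so the interval is some kind of sixth.
C5 to Ab5 is 8 semitones, which makes it a minor sixth; the second version is higher, so the direction is up.
Checking another pair — E3 → C4 — gives the same interval.

up a minor sixth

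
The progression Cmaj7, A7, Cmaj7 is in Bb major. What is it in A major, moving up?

Bb major up to A major is a major seventh; each chord root moves by that interval while the quality stays the same.
Cmaj7: root C up a major seventh → B, giving Bmaj7.
A7: root A up a major seventh → G#, giving G#7.
Cmaj7: root C up a major seventh → B, giving Bmaj7.

Bmaj7 G#7 Bmaj7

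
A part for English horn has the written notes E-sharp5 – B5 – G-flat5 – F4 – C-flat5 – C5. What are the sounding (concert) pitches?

A#4 E5 Cb5 Bb3 Fb4 F4

The English horn sounds a perfect fifth below written, so transpose each written note down a perfect fifth.
E#5 becomes A#4
B5 becomes E5
Gb5 becomes Cb5
F4 becomes Bb3
Cb5 becomes Fb4
C5 becomes F4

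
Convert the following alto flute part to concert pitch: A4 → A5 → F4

E4 E5 C4

Written C4 on the alto flute sounds as G3, a perfect fourth lower; apply that shift to every note.
A4 becomes E4
A5 becomes E5
F4 becomes C4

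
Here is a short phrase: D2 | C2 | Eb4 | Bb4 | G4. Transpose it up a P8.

A perfect octave up from D2 gives D3.
C2: an octave up reaches C, and 12 semitones makes it C3.
Eb4 up a perfect octave is Eb5.
A perfect octave up from Bb4 gives Bb5.
A perfect octave up from G4 gives G5.

D3 C3 Eb5 Bb5 G5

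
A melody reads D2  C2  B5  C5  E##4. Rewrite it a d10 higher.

D2 → Fb3
C2 → Ebb3
B5 → Db7
C5 → Ebb6
E##4 → G#5

Fb3 Ebb3 Db7 Ebb6 G#5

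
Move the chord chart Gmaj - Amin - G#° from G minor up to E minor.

Emaj F#min E#°

G minor up to E minor is a major sixth; each chord root moves by that interval while the quality stays the same.
Gmaj: root G up a major sixth → E, giving Emaj.
Amin: root A up a major sixth → F#, giving F#min.
G#°: root G# up a major sixth → E#, giving E#°.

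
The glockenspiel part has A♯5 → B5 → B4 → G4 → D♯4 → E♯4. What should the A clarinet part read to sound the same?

C#8 D8 D7 Bb6 F#6 G#6

First find concert pitch: the glockenspiel sounds a perfect fifteenth above written, so A♯5 B5 B4 G4 D♯4 E♯4 sounds A#7 B7 B6 G6 D#6 E#6.
Then write for A clarinet: it sounds a minor third below written, so the part must be a minor third above concert.
A#7 → C#8
B7 → D8
B6 → D7
G6 → Bb6
D#6 → F#6
E#6 → G#6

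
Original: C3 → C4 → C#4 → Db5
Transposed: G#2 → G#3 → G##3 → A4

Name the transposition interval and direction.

down a diminished fourth

From C3 to G#2 is 4 letter names — a fourth of some quality.
G#2 to C3 is 4 semitones, which makes it a diminished fourth; the second version is lower, so the direction is down.
Checking another pair — Db5 → A4 — gives the same interval.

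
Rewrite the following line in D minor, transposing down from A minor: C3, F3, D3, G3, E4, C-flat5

From A down to D is a perfect fifth; apply that to each pitch.
C3 -> F2
F3 -> Bb2
D3 -> G2
G3 -> C3
E4 -> A3
Cb5 -> Fb4

F2 Bb2 G2 C3 A3 Fb4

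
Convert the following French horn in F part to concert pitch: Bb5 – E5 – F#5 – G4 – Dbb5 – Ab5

Written C4 on the French horn in F sounds as F3, a perfect fifth lower; apply that shift to every note.
Bb5 to Eb5
E5 to A4
F#5 to B4
G4 to C4
Dbb5 to Gbb4
Ab5 to Db5

Eb5 A4 B4 C4 Gbb4 Db5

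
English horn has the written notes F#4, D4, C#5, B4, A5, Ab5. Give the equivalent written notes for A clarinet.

D4 Bb3 A4 G4 F5 Fb5

First find concert pitch: the English horn sounds a perfect fifth below written, so F#4 D4 C#5 B4 A5 Ab5 sounds B3 G3 F#4 E4 D5 Db5.
Then write for A clarinet: it sounds a minor third below written, so the part must be a minor third above concert.
B3 → D4
G3 → Bb3
F#4 → A4
E4 → G4
D5 → F5
Db5 → Fb5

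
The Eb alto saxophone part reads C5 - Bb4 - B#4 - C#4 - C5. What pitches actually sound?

Eb4 Db4 D#4 E3 Eb4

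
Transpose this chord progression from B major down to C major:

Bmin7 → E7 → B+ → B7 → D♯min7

B major down to C major is a major seventh; each chord root moves by that interval while the quality stays the same.
Bmin7: root B down a major seventh → C, giving Cmin7.
E7: root E down a major seventh → F, giving F7.
B+: root B down a major seventh → C, giving C+.
B7: root B down a major seventh → C, giving C7.
D♯min7: root D♯ down a major seventh → E, giving Emin7.

Cmin7 F7 C+ C7 Emin7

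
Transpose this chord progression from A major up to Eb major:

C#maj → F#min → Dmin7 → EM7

Gmaj Cmin Abmin7 BbM7

A major up to Eb major is a diminished fifth; each chord root moves by that interval while the quality stays the same.
C#maj: root C# up a diminished fifth → G, giving Gmaj.
F#min: root F# up a diminished fifth → C, giving Cmin.
Dmin7: root D up a diminished fifth → Ab, giving Abmin7.
EM7: root E up a diminished fifth → Bb, giving BbM7.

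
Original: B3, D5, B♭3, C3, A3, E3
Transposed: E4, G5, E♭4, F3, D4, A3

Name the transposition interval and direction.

From B3 to E4 is 4 letter names — a fourth of some quality.
B3 to E4 is 5 semitones, which makes it a perfect fourth; the second version is higher, so the direction is up.
Checking another pair — E3 → A3 — gives the same interval.

up a perfect fourth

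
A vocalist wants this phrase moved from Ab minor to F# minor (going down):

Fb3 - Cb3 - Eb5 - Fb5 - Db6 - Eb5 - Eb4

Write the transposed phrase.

D3 A2 C#5 D5 B5 C#5 C#4

Ab minor to F# minor down is a diminished third, so every note moves down by that interval.
Fb3 gives D3
Cb3 gives A2
Eb5 gives C#5
Fb5 gives D5
Db6 gives B5
Eb5 gives C#5
Eb4 gives C#4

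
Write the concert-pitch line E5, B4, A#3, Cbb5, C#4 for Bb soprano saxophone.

F#5 C#5 B#3 Dbb5 D#4

Written C4 sounds as Bb3 on the Bb soprano saxophone, so concert pitches are written a major second up.
E5 gives F#5
B4 gives C#5
A#3 gives B#3
Cbb5 gives Dbb5
C#4 gives D#4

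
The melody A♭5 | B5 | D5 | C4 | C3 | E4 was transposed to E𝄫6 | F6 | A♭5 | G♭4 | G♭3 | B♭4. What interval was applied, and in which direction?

From Ab5 to Ebb6 is 5 letter names — a fifth of some quality.
Ab5 to Ebb6 is 6 semitones, which makes it a diminished fifth; the second version is higher, so the direction is up.
Checking another pair — E4 → Bb4 — gives the same interval.

up a diminished fifth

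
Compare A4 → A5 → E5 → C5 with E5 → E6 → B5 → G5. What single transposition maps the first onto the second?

Take the first pair: A4 → E5. A to E spans 5 letter names, so the interval is some kind of fifth.
A4 to E5 is 7 semitones, which makes it a perfect fifth; the second version is higher, so the direction is up.
Checking another pair — C5 → G5 — gives the same interval.

up a perfect fifth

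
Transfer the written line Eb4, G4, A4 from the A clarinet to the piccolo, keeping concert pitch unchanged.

First find concert pitch: the A clarinet sounds a minor third below written, so Eb4 G4 A4 sounds C4 E4 F#4.
Then write for piccolo: it sounds a perfect octave above written, so the part must be a perfect octave below concert.
C4 → C3
E4 → E3
F#4 → F#3

C3 E3 F#3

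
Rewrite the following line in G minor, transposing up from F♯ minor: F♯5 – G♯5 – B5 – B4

F♯ minor to G minor up is a minor second, so every note moves up by that interval.
F#5 -> G5
G#5 -> A5
B5 -> C6
B4 -> C5

G5 A5 C6 C5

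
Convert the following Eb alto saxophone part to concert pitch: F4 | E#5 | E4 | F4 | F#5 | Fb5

Written C4 on the Eb alto saxophone sounds as Eb3, a major sixth lower; apply that shift to every note.
F4 -> Ab3
E#5 -> G#4
E4 -> G3
F4 -> Ab3
F#5 -> A4
Fb5 -> Abb4

Ab3 G#4 G3 Ab3 A4 Abb4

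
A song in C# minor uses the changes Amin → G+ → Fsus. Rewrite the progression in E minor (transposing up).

Cmin Bb+ Absus

C# minor up to E minor is a minor third; each chord root moves by that interval while the quality stays the same.
Amin: root A up a minor third → C, giving Cmin.
G+: root G up a minor third → Bb, giving Bb+.
Fsus: root F up a minor third → Ab, giving Absus.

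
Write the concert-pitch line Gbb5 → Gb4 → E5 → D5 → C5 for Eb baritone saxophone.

Written C4 sounds as Eb2 on the Eb baritone saxophone, so concert pitches are written a major thirteenth up.
Gbb5 to Ebb7
Gb4 to Eb6
E5 to C#7
D5 to B6
C5 to A6

Ebb7 Eb6 C#7 B6 A6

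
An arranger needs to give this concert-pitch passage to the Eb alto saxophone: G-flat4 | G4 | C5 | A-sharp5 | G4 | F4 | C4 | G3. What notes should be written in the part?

Eb5 E5 A5 F##6 E5 D5 A4 E4

Written C4 sounds as Eb3 on the Eb alto saxophone, so concert pitches are written a major sixth up.
Gb4 to Eb5
G4 to E5
C5 to A5
A#5 to F##6
G4 to E5
F4 to D5
C4 to A4
G3 to E4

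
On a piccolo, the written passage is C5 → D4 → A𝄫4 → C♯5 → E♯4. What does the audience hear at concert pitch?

C6 D5 Abb5 C#6 E#5

The piccolo sounds a perfect octave above written, so transpose each written note up a perfect octave.
C5 to C6
D4 to D5
Abb4 to Abb5
C#5 to C#6
E#4 to E#5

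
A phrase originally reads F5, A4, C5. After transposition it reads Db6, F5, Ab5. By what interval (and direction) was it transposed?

up a minor sixth

From F5 to Db6 is 6 letter names — a sixth of some quality.
F5 to Db6 is 8 semitones, which makes it a minor sixth; the second version is higher, so the direction is up.
Checking another pair — C5 → Ab5 — gives the same interval.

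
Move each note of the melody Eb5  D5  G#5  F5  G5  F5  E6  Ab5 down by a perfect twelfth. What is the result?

Eb5: a twelfth down reaches A, and 19 semitones makes it Ab3.
D5 down a perfect twelfth is G3.
G#5 down a perfect twelfth is C#4.
A perfect twelfth down from F5 gives Bb3.
A perfect twelfth down from G5 gives C4.
F5 down a perfect twelfth is Bb3.
A perfect twelfth down from E6 gives A4.
Ab5: a twelfth down reaches D, and 19 semitones makes it Db4.

Ab3 G3 C#4 Bb3 C4 Bb3 A4 Db4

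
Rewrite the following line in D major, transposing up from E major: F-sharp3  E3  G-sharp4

E4 D4 F#5

E major to D major up is a minor seventh, so every note moves up by that interval.
F#3 -> E4
E3 -> D4
G#4 -> F#5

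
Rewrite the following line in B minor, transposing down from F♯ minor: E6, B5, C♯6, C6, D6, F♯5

From F♯ down to B is a perfect fifth; apply that to each pitch.
E6 → A5
B5 → E5
C#6 → F#5
C6 → F5
D6 → G5
F#5 → B4

A5 E5 F#5 F5 G5 B4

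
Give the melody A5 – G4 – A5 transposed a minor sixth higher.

F6 Eb5 F6

A5: a sixth up reaches F, and 8 semitones makes it F6.
A minor sixth up from G4 gives Eb5.
A minor sixth up from A5 gives F6.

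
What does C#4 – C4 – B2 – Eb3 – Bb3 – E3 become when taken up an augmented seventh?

B##4 B#4 A##3 D#4 A#4 D##4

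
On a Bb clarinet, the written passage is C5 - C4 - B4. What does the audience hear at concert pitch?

Bb4 Bb3 A4

Written C4 on the Bb clarinet sounds as Bb3, a major second lower; apply that shift to every note.
C5 → Bb4
C4 → Bb3
B4 → A4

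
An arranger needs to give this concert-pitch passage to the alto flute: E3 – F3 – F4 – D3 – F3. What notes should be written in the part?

A3 Bb3 Bb4 G3 Bb3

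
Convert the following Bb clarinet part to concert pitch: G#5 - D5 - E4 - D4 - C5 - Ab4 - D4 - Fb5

Written C4 on the Bb clarinet sounds as Bb3, a major second lower; apply that shift to every note.
G#5 -> F#5
D5 -> C5
E4 -> D4
D4 -> C4
C5 -> Bb4
Ab4 -> Gb4
D4 -> C4
Fb5 -> Ebb5

F#5 C5 D4 C4 Bb4 Gb4 C4 Ebb5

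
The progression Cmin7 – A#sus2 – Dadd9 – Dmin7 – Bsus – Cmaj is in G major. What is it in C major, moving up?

Fmin7 D#sus2 Gadd9 Gmin7 Esus Fmaj

G major up to C major is a perfect fourth; each chord root moves by that interval while the quality stays the same.
Cmin7: root C up a perfect fourth → F, giving Fmin7.
A#sus2: root A# up a perfect fourth → D#, giving D#sus2.
Dadd9: root D up a perfect fourth → G, giving Gadd9.
Dmin7: root D up a perfect fourth → G, giving Gmin7.
Bsus: root B up a perfect fourth → E, giving Esus.
Cmaj: root C up a perfect fourth → F, giving Fmaj.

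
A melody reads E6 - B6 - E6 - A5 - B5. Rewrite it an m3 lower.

E6: a third down reaches C, and 3 semitones makes it C#6.
A minor third down from B6 gives G#6.
A minor third down from E6 gives C#6.
A5: a third down reaches F, and 3 semitones makes it F#5.
A minor third down from B5 gives G#5.

C#6 G#6 C#6 F#5 G#5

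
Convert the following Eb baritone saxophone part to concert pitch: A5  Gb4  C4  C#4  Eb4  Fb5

The Eb baritone saxophone sounds a major thirteenth below written, so transpose each written note down a major thirteenth.
A5 becomes C4
Gb4 becomes Bbb2
C4 becomes Eb2
C#4 becomes E2
Eb4 becomes Gb2
Fb5 becomes Abb3

C4 Bbb2 Eb2 E2 Gb2 Abb3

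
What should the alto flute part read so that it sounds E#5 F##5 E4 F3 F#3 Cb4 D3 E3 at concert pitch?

Written C4 sounds as G3 on the alto flute, so concert pitches are written a perfect fourth up.
E#5 -> A#5
F##5 -> B#5
E4 -> A4
F3 -> Bb3
F#3 -> B3
Cb4 -> Fb4
D3 -> G3
E3 -> A3

A#5 B#5 A4 Bb3 B3 Fb4 G3 A3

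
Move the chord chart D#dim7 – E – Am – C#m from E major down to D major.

E major down to D major is a major second; each chord root moves by that interval while the quality stays the same.
D#dim7: root D# down a major second → C#, giving C#dim7.
E: root E down a major second → D, giving D.
Am: root A down a major second → G, giving Gm.
C#m: root C# down a major second → B, giving Bm.

C#dim7 D Gm Bm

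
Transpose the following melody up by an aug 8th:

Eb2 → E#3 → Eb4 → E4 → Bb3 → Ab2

Eb2 gives E3
E#3 gives E##4
Eb4 gives E5
E4 gives E#5
Bb3 gives B4
Ab2 gives A3

E3 E##4 E5 E#5 B4 A3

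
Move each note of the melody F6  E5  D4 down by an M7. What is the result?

F6 down a major seventh is Gb5.
E5: a seventh down reaches F, and 11 semitones makes it F4.
A major seventh down from D4 gives Eb3.

Gb5 F4 Eb3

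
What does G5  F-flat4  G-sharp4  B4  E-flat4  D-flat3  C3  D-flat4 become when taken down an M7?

Ab4 Gbb3 A3 C4 Fb3 Ebb2 Db2 Ebb3

G5: a seventh down reaches A, and 11 semitones makes it Ab4.
A major seventh down from Fb4 gives Gbb3.
G#4: a seventh down reaches A, and 11 semitones makes it A3.
A major seventh down from B4 gives C4.
Eb4 down a major seventh is Fb3.
Db3: a seventh down reaches E, and 11 semitones makes it Ebb2.
A major seventh down from C3 gives Db2.
A major seventh down from Db4 gives Ebb3.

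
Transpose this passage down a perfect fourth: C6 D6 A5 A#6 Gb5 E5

C6 to G5
D6 to A5
A5 to E5
A#6 to E#6
Gb5 to Db5
E5 to B4

G5 A5 E5 E#6 Db5 B4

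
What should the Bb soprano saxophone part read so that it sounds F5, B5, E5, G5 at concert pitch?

G5 C#6 F#5 A5

Written C4 sounds as Bb3 on the Bb soprano saxophone, so concert pitches are written a major second up.
F5 -> G5
B5 -> C#6
E5 -> F#5
G5 -> A5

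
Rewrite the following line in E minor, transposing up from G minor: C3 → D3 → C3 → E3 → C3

From G up to E is a major sixth; apply that to each pitch.
C3 -> A3
D3 -> B3
C3 -> A3
E3 -> C#4
C3 -> A3

A3 B3 A3 C#4 A3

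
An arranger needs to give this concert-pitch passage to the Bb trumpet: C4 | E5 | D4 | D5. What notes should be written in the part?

D4 F#5 E4 E5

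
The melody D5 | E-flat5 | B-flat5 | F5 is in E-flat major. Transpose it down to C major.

B4 C5 G5 D5

From E-flat down to C is a minor third; apply that to each pitch.
D5 gives B4
Eb5 gives C5
Bb5 gives G5
F5 gives D5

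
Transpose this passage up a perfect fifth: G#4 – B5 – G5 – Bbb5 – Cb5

G#4 to D#5
B5 to F#6
G5 to D6
Bbb5 to Fb6
Cb5 to Gb5

D#5 F#6 D6 Fb6 Gb5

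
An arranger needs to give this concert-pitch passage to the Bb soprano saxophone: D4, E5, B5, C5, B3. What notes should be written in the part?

Written C4 sounds as Bb3 on the Bb soprano saxophone, so concert pitches are written a major second up.
D4 → E4
E5 → F#5
B5 → C#6
C5 → D5
B3 → C#4

E4 F#5 C#6 D5 C#4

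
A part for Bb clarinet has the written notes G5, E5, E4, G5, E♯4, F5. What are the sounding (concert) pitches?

F5 D5 D4 F5 D#4 Eb5

Written C4 on the Bb clarinet sounds as Bb3, a major second lower; apply that shift to every note.
G5 → F5
E5 → D5
E4 → D4
G5 → F5
E#4 → D#4
F5 → Eb5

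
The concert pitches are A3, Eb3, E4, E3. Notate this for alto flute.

D4 Ab3 A4 A3

Written C4 sounds as G3 on the alto flute, so concert pitches are written a perfect fourth up.
A3 becomes D4
Eb3 becomes Ab3
E4 becomes A4
E3 becomes A3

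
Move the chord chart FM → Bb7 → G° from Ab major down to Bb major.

GM C7 A°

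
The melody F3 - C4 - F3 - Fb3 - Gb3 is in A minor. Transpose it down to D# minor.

B2 F#3 B2 Bb2 C3

A minor to D# minor down is a diminished fifth, so every note moves down by that interval.
F3 → B2
C4 → F#3
F3 → B2
Fb3 → Bb2
Gb3 → C3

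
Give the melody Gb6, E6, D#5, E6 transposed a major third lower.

A major third down from Gb6 gives Ebb6.
E6: a third down reaches C, and 4 semitones makes it C6.
D#5: a third down reaches B, and 4 semitones makes it B4.
E6 down a major third is C6.

Ebb6 C6 B4 C6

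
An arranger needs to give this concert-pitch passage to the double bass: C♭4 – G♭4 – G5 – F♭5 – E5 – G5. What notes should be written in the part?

Written C4 sounds as C3 on the double bass, so concert pitches are written a perfect octave up.
Cb4 becomes Cb5
Gb4 becomes Gb5
G5 becomes G6
Fb5 becomes Fb6
E5 becomes E6
G5 becomes G6

Cb5 Gb5 G6 Fb6 E6 G6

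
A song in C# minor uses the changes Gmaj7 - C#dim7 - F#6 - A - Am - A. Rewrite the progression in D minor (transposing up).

C# minor up to D minor is a minor second; each chord root moves by that interval while the quality stays the same.
Gmaj7: root G up a minor second → Ab, giving Abmaj7.
C#dim7: root C# up a minor second → D, giving Ddim7.
F#6: root F# up a minor second → G, giving G6.
A: root A up a minor second → Bb, giving Bb.
Am: root A up a minor second → Bb, giving Bbm.
A: root A up a minor second → Bb, giving Bb.

Abmaj7 Ddim7 G6 Bb Bbm Bb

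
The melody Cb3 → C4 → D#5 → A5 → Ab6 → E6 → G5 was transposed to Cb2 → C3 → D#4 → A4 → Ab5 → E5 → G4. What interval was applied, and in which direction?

down a perfect octave

From Cb3 to Cb2 is 8 letter names — an octave of some quality.
Cb2 to Cb3 is 12 semitones, which makes it a perfect octave; the second version is lower, so the direction is down.
Checking another pair — G5 → G4 — gives the same interval.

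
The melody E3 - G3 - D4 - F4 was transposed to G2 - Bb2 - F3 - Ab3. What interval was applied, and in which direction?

down a major sixth

Take the first pair: E3 → G2. E to G spans 6 letter names, so the interval is some kind of sixth.
G2 to E3 is 9 semitones, which makes it a major sixth; the second version is lower, so the direction is down.
Checking another pair — F4 → Ab3 — gives the same interval.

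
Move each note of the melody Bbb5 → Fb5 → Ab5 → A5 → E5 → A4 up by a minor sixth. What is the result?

Gbb6 Dbb6 Fb6 F6 C6 F5

Bbb5 becomes Gbb6
Fb5 becomes Dbb6
Ab5 becomes Fb6
A5 becomes F6
E5 becomes C6
A4 becomes F5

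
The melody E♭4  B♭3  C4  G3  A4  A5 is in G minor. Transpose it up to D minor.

G minor to D minor up is a perfect fifth, so every note moves up by that interval.
Eb4 gives Bb4
Bb3 gives F4
C4 gives G4
G3 gives D4
A4 gives E5
A5 gives E6

Bb4 F4 G4 D4 E5 E6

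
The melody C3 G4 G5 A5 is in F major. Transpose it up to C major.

G3 D5 D6 E6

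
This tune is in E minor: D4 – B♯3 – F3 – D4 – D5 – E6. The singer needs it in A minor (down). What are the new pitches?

G3 E#3 Bb2 G3 G4 A5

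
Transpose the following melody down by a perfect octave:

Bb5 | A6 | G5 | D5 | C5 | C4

Bb4 A5 G4 D4 C4 C3

Bb5 -> Bb4
A6 -> A5
G5 -> G4
D5 -> D4
C5 -> C4
C4 -> C3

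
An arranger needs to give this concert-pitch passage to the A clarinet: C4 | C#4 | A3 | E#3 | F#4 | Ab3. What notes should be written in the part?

Eb4 E4 C4 G#3 A4 Cb4

Written C4 sounds as A3 on the A clarinet, so concert pitches are written a minor third up.
C4 → Eb4
C#4 → E4
A3 → C4
E#3 → G#3
F#4 → A4
Ab3 → Cb4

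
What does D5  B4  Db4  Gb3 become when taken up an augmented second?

D5 gives E#5
B4 gives C##5
Db4 gives E4
Gb3 gives A3

E#5 C##5 E4 A3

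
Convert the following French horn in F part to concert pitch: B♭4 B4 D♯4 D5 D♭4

Eb4 E4 G#3 G4 Gb3

The French horn in F sounds a perfect fifth below written, so transpose each written note down a perfect fifth.
Bb4 → Eb4
B4 → E4
D#4 → G#3
D5 → G4
Db4 → Gb3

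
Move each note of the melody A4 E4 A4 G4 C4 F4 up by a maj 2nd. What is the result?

B4 F#4 B4 A4 D4 G4

A4 becomes B4
E4 becomes F#4
A4 becomes B4
G4 becomes A4
C4 becomes D4
F4 becomes G4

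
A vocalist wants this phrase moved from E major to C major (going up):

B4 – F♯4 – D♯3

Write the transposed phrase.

G5 D5 B3

E major to C major up is a minor sixth, so every note moves up by that interval.
B4 -> G5
F#4 -> D5
D#3 -> B3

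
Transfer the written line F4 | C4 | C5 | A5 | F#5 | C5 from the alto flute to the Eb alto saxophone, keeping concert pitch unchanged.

A4 E4 E5 C#6 A#5 E5

First find concert pitch: the alto flute sounds a perfect fourth below written, so F4 C4 C5 A5 F#5 C5 sounds C4 G3 G4 E5 C#5 G4.
Then write for Eb alto saxophone: it sounds a major sixth below written, so the part must be a major sixth above concert.
C4 → A4
G3 → E4
G4 → E5
E5 → C#6
C#5 → A#5
G4 → E5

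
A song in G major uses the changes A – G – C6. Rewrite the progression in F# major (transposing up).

G major up to F# major is a major seventh; each chord root moves by that interval while the quality stays the same.
A: root A up a major seventh → G#, giving G#.
G: root G up a major seventh → F#, giving F#.
C6: root C up a major seventh → B, giving B6.

G# F# B6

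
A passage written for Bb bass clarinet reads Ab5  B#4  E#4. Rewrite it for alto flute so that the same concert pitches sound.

Cb5 D#4 G#3

First find concert pitch: the Bb bass clarinet sounds a major ninth below written, so Ab5 B#4 E#4 sounds Gb4 A#3 D#3.
Then write for alto flute: it sounds a perfect fourth below written, so the part must be a perfect fourth above concert.
Gb4 → Cb5
A#3 → D#4
D#3 → G#3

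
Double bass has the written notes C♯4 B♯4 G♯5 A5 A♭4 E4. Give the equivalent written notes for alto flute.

First find concert pitch: the double bass sounds a perfect octave below written, so C♯4 B♯4 G♯5 A5 A♭4 E4 sounds C#3 B#3 G#4 A4 Ab3 E3.
Then write for alto flute: it sounds a perfect fourth below written, so the part must be a perfect fourth above concert.
C#3 → F#3
B#3 → E#4
G#4 → C#5
A4 → D5
Ab3 → Db4
E3 → A3

F#3 E#4 C#5 D5 Db4 A3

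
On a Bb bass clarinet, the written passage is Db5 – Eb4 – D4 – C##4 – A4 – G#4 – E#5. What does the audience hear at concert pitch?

The Bb bass clarinet sounds a major ninth below written, so transpose each written note down a major ninth.
Db5 to Cb4
Eb4 to Db3
D4 to C3
C##4 to B#2
A4 to G3
G#4 to F#3
E#5 to D#4

Cb4 Db3 C3 B#2 G3 F#3 D#4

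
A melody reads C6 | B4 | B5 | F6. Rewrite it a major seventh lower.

Db5 C4 C5 Gb5

C6 becomes Db5
B4 becomes C4
B5 becomes C5
F6 becomes Gb5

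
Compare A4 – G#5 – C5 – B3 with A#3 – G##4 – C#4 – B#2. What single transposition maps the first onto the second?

Take the first pair: A4 → A#3. A to A spans 8 letter names, so the interval is some kind of octave.
A#3 to A4 is 11 semitones, which makes it a diminished octave; the second version is lower, so the direction is down.
Checking another pair — B3 → B#2 — gives the same interval.

down a diminished octave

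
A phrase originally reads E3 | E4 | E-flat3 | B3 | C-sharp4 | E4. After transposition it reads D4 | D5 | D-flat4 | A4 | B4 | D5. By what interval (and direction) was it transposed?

up a minor seventh

From E3 to D4 is 7 letter names — a seventh of some quality.
E3 to D4 is 10 semitones, which makes it a minor seventh; the second version is higher, so the direction is up.
Checking another pair — E4 → D5 — gives the same interval.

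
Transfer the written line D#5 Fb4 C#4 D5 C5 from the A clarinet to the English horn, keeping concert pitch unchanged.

First find concert pitch: the A clarinet sounds a minor third below written, so D#5 Fb4 C#4 D5 C5 sounds B#4 Db4 A#3 B4 A4.
Then write for English horn: it sounds a perfect fifth below written, so the part must be a perfect fifth above concert.
B#4 → F##5
Db4 → Ab4
A#3 → E#4
B4 → F#5
A4 → E5

F##5 Ab4 E#4 F#5 E5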